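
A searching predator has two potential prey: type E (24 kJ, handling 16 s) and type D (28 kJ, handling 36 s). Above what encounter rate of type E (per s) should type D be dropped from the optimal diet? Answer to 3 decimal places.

0.067 per s

At the threshold, the rate on type E alone equals the profitability of type D: λ·24/(1 + λ·16) = 28/36 = 0.7778.
Rearranging, λ(24 − 0.7778×16) = 0.7778, so λ = 0.7778/11.56 = 0.06731 per s.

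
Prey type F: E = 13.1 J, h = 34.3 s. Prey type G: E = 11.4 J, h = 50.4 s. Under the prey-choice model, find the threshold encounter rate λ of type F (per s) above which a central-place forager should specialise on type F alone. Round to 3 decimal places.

0.042 per s

At the threshold, the rate on type F alone equals the profitability of type G: λ·13.1/(1 + λ·34.3) = 11.4/50.4 = 0.2262.
Rearranging, λ(13.1 − 0.2262×34.3) = 0.2262, so λ = 0.2262/5.342 = 0.04234 per s.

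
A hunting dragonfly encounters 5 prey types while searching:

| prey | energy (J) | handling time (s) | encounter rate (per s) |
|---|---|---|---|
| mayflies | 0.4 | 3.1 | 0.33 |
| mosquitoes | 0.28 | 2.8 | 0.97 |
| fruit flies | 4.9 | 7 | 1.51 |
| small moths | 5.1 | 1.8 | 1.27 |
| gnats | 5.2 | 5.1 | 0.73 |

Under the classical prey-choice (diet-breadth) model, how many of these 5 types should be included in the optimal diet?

1

Rank by E/h (J/s): small moths 2.83, gnats 1.02, fruit flies 0.7, mayflies 0.129, mosquitoes 0.1. Include each in turn until the next type's E/h falls below the running intake rate.
Rate on top 1: 1.971. gnats: 1.02 < 1.971 → exclude; stop.
Optimal diet: small moths — 1 of 5 types.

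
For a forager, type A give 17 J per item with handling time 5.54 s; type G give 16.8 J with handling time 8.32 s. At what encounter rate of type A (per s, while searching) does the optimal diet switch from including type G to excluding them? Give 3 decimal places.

At the threshold, the rate on type A alone equals the profitability of type G: λ·17/(1 + λ·5.54) = 16.8/8.32 = 2.019.
Rearranging, λ(17 − 2.019×5.54) = 2.019, so λ = 2.019/5.813 = 0.3473 per s.

0.347 per s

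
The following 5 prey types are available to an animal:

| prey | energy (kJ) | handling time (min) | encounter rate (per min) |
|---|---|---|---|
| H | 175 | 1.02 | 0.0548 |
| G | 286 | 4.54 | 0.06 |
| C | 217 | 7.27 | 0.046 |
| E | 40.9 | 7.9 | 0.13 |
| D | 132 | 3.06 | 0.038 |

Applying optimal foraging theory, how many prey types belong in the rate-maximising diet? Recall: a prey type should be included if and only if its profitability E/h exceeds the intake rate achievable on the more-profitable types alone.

4

E/h in descending order: H 172, G 63, D 43.1, C 29.8, E 5.18 kJ/min. The optimal diet is the largest prefix of this list for which every included type satisfies E_i/h_i > R on the types above it.
Rate on top 1: 9.082. G: 63 > 9.082 → include.
Rate on top 2: 20.14. D: 43.1 > 20.14 → include.
Rate on top 3: 21.99. C: 29.8 > 21.99 → include.
Rate on top 4: 23.47. E: 5.18 < 23.47 → exclude; stop.
Optimal diet: H, G, D, C — 4 of 5 types.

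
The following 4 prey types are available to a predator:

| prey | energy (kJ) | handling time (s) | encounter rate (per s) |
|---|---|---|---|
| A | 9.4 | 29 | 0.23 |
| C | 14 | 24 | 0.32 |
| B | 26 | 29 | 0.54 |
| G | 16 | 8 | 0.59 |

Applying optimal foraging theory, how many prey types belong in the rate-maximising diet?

Profitabilities (E/h, kJ/s): G 2, B 0.897, C 0.583, A 0.324. Add prey in this order while the next type's profitability exceeds the intake rate on those already taken.
Rate on top 1: 1.65. B: 0.897 < 1.65 → exclude; stop.
Optimal diet: G — 1 of 4 types.

1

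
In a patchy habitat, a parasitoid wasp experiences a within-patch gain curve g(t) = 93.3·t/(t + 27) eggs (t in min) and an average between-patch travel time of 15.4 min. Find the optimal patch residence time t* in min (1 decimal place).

20.4 min

Maximise g(t)/(T+t): set derivative to zero → g'(t)(T+t) = g(t).
g'(t) = 93.3·27/(t + 27)². Setting 93.3·27/(t+27)² = 93.3t/[(t+27)(15.4+t)] gives 27(15.4+t) = t(t+27), so t² = 27×15.4 = 415.8.
t* = √415.8 = 20.39 min.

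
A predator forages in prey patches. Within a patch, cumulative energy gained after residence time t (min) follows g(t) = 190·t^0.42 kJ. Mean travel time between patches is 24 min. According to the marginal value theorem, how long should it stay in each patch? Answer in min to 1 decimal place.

Maximise g(t)/(T+t): set derivative to zero → g'(t)(T+t) = g(t).
g'(t) = 0.42·190·t^-0.58. Setting 0.42·190·t^-0.58 = 190·t^0.42/(24+t) gives 0.42(24+t) = t, so 0.58·t = 0.42×24.
t* = 0.42×24/0.58 = 17.38 min.

17.4 min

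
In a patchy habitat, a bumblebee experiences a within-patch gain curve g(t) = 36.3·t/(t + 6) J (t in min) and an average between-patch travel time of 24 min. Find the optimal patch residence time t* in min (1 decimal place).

12.0 min

Optimal t* satisfies g'(t*) = g(t*)/(T + t*).
g'(t) = 36.3·6/(t + 6)². Setting 36.3·6/(t+6)² = 36.3t/[(t+6)(24+t)] gives 6(24+t) = t(t+6), so t² = 6×24 = 144.
t* = √144 = 12 min.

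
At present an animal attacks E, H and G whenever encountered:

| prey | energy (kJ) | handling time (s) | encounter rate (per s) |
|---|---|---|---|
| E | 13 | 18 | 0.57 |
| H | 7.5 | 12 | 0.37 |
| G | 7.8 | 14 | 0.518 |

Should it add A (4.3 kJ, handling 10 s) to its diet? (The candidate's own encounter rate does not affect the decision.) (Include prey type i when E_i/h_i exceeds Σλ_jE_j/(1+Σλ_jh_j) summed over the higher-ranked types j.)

No

Current rate: (0.57×13 + 0.37×7.5 + 0.518×7.8)/(1 + 0.57×18 + 0.37×12 + 0.518×14) = 0.6198 kJ/s.
A: E/h = 4.3/10 = 0.43 kJ/s.
0.43 < 0.6198, so adding A would lower the average — exclude it.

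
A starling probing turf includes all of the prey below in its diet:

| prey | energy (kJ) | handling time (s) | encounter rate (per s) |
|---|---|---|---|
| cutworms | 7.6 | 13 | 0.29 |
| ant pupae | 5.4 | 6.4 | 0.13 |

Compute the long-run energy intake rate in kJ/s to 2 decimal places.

R = Σλ_iE_i / (1 + Σλ_ih_i)
Numerator: 0.29×7.6 + 0.13×5.4 = 2.906
Denominator: 1 + 0.29×13 + 0.13×6.4 = 5.602
R = 2.906/5.602 = 0.5187 kJ/s

0.52 kJ/s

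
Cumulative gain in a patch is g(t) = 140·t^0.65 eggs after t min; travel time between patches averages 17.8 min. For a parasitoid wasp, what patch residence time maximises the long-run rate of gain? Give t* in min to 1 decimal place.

Maximise g(t)/(T+t): set derivative to zero → g'(t)(T+t) = g(t).
g'(t) = 0.65·140·t^-0.35. Setting 0.65·140·t^-0.35 = 140·t^0.65/(17.8+t) gives 0.65(17.8+t) = t, so 0.35·t = 0.65×17.8.
t* = 0.65×17.8/0.35 = 33.06 min.

33.1 min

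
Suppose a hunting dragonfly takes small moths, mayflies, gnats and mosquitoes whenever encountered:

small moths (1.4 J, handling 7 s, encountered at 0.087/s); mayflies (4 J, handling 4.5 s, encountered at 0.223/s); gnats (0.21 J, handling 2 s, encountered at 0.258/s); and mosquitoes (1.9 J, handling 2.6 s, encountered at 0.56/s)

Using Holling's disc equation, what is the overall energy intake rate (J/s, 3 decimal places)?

Energy encountered per unit search time: 0.087×1.4 + 0.223×4 + 0.258×0.21 + 0.56×1.9 = 2.132 J/s.
Handling time per unit search time: 0.087×7 + 0.223×4.5 + 0.258×2 + 0.56×2.6 = 3.585.
Rate = 2.132/(1 + 3.585) = 0.465 J/s.

0.465 J/s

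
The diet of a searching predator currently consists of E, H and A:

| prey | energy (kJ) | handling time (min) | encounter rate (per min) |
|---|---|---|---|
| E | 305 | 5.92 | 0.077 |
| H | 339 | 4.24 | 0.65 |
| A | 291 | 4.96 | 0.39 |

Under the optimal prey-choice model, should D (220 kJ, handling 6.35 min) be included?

No

On E, H and A alone, R = ΣλE/(1+Σλh) = 357.3/6.146 = 58.14 kJ/min.
Profitability of D: 220/6.35 = 34.65 kJ/min.
Since 34.65 < R, time spent handling D is better spent searching.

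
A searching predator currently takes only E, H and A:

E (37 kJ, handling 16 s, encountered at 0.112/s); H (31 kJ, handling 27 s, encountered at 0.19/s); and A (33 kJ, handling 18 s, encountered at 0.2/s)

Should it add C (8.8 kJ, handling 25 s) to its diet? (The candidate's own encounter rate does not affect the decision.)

Intake rate on the current diet: R = (0.112×37 + 0.19×31 + 0.2×33) / (1 + 0.112×16 + 0.19×27 + 0.2×18) = 16.63/11.52 = 1.444 kJ/s.
Profitability of C: 8.8/25 = 0.352 kJ/s.
Since 0.352 < R, time spent handling C is better spent searching.

No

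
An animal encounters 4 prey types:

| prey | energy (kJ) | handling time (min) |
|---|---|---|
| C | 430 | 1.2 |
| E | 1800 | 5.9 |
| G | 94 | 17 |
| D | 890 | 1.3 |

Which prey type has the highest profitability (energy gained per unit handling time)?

Profitability E/h (kJ/min): C = 430/1.2 = 358, E = 1800/5.9 = 305, G = 94/17 = 5.53, D = 890/1.3 = 685.
Ranked: D > C > E > G.

D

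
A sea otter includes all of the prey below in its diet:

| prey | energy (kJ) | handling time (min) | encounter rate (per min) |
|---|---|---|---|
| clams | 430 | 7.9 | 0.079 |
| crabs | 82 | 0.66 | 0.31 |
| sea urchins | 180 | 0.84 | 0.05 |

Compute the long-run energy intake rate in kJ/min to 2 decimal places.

36.56 kJ/min

Energy encountered per unit search time: 0.079×430 + 0.31×82 + 0.05×180 = 68.39 kJ/min.
Handling time per unit search time: 0.079×7.9 + 0.31×0.66 + 0.05×0.84 = 0.8707.
Rate = 68.39/(1 + 0.8707) = 36.56 kJ/min.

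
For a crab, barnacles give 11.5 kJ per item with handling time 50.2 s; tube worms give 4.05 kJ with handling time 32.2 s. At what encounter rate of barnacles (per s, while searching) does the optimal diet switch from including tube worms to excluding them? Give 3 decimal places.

At the threshold, the rate on barnacles alone equals the profitability of tube worms: λ·11.5/(1 + λ·50.2) = 4.05/32.2 = 0.1258.
Rearranging, λ(11.5 − 0.1258×50.2) = 0.1258, so λ = 0.1258/5.186 = 0.02425 per s.

0.024 per s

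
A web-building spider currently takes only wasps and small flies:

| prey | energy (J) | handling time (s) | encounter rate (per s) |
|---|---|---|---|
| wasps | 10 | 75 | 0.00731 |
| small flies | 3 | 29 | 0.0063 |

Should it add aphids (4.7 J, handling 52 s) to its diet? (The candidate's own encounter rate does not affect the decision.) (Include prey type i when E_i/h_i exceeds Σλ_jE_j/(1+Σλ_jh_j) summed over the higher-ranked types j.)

Yes

Current rate: (0.00731×10 + 0.0063×3)/(1 + 0.00731×75 + 0.0063×29) = 0.05315 J/s.
aphids: E/h = 4.7/52 = 0.09038 J/s.
Since 0.09038 > R, including aphids increases the long-run rate.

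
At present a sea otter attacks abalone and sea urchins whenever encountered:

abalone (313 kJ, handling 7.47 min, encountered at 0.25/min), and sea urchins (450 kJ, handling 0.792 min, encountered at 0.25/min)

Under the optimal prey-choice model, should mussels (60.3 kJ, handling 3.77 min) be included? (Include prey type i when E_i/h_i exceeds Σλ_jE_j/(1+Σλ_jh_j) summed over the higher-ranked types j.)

Current rate: (0.25×313 + 0.25×450)/(1 + 0.25×7.47 + 0.25×0.792) = 62.22 kJ/min.
Profitability of mussels: 60.3/3.77 = 15.99 kJ/min.
15.99 < 62.22, so adding mussels would lower the average — exclude it.

No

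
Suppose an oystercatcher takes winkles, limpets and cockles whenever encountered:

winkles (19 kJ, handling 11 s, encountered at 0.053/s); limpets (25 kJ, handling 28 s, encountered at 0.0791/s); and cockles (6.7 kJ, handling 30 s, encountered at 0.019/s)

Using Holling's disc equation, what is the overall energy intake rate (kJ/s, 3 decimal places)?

R = (0.053×19 + 0.0791×25 + 0.019×6.7) / (1 + 0.053×11 + 0.0791×28 + 0.019×30) = 3.112/4.368 = 0.7124 kJ/s.

0.712 kJ/s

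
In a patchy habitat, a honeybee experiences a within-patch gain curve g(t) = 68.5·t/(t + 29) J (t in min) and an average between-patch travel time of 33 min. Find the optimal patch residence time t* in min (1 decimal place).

30.9 min

Maximise g(t)/(T+t): set derivative to zero → g'(t)(T+t) = g(t).
g'(t) = 68.5·29/(t + 29)². Setting 68.5·29/(t+29)² = 68.5t/[(t+29)(33+t)] gives 29(33+t) = t(t+29), so t² = 29×33 = 957.
t* = √957 = 30.94 min.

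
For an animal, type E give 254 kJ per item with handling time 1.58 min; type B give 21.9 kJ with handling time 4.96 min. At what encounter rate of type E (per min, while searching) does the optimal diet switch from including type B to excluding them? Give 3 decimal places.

At the threshold, the rate on type E alone equals the profitability of type B: λ·254/(1 + λ·1.58) = 21.9/4.96 = 4.415.
Rearranging, λ(254 − 4.415×1.58) = 4.415, so λ = 4.415/247 = 0.01787 per min.

0.018 per min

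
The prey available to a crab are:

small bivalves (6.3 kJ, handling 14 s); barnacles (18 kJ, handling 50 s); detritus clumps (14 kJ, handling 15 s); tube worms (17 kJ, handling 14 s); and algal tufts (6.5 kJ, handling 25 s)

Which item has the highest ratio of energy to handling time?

tube worms

In descending order of E/h:
tube worms: 17/14 = 1.21 kJ/s
detritus clumps: 14/15 = 0.933 kJ/s
small bivalves: 6.3/14 = 0.45 kJ/s
barnacles: 18/50 = 0.36 kJ/s
algal tufts: 6.5/25 = 0.26 kJ/s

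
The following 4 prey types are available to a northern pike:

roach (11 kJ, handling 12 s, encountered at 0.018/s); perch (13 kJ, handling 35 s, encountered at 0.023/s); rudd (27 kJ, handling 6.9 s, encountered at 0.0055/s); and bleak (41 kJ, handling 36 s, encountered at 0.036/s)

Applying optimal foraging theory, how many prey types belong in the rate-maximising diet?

Rank by E/h (kJ/s): rudd 3.91, bleak 1.14, roach 0.917, perch 0.371. Include each in turn until the next type's E/h falls below the running intake rate.
Rate on top 1: 0.1431. bleak: 1.14 > 0.1431 → include.
Rate on top 2: 0.696. roach: 0.917 > 0.696 → include.
Rate on top 3: 0.7147. perch: 0.371 < 0.7147 → exclude; stop.
Optimal diet: rudd, bleak, roach — 3 of 4 types.

3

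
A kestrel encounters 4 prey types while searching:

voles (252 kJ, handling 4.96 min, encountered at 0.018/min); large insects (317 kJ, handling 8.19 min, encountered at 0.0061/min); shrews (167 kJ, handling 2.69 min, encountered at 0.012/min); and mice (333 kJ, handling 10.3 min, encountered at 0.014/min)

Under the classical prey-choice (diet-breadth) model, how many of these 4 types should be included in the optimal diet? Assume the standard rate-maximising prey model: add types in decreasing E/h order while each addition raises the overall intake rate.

4

E/h in descending order: shrews 62.1, voles 50.8, large insects 38.7, mice 32.3 kJ/min. The optimal diet is the largest prefix of this list for which every included type satisfies E_i/h_i > R on the types above it.
Rate on top 1: 1.941. voles: 50.8 > 1.941 → include.
Rate on top 2: 5.831. large insects: 38.7 > 5.831 → include.
Rate on top 3: 7.233. mice: 32.3 > 7.233 → include.
Optimal diet: shrews, voles, large insects, mice — 4 of 4 types.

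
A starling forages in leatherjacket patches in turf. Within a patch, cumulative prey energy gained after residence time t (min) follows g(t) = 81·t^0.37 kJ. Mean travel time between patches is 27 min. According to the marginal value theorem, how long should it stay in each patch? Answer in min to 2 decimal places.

15.86 min

By the marginal value theorem, leave when the instantaneous gain rate g'(t) equals the habitat-wide average g(t)/(T + t).
g'(t) = 0.37·81·t^-0.63. Setting 0.37·81·t^-0.63 = 81·t^0.37/(27+t) gives 0.37(27+t) = t, so 0.63·t = 0.37×27.
t* = 0.37×27/0.63 = 15.86 min.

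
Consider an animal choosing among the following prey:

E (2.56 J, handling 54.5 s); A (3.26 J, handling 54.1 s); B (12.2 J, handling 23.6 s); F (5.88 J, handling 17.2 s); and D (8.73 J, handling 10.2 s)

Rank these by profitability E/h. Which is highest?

Profitability E/h (J/s): E = 2.56/54.5 = 0.047, A = 3.26/54.1 = 0.0603, B = 12.2/23.6 = 0.517, F = 5.88/17.2 = 0.342, D = 8.73/10.2 = 0.856.
Ranked: D > B > F > A > E.

D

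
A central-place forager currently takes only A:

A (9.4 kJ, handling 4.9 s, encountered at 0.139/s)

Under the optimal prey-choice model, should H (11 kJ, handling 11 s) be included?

Yes

Current rate: (0.139×9.4)/(1 + 0.139×4.9) = 0.7772 kJ/s.
H: E/h = 11/11 = 1 kJ/s.
Since 1 > R, including H increases the long-run rate.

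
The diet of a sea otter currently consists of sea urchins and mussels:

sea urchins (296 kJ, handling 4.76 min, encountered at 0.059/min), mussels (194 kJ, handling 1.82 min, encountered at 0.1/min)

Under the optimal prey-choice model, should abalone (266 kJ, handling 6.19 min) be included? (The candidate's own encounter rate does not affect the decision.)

Current rate: (0.059×296 + 0.1×194)/(1 + 0.059×4.76 + 0.1×1.82) = 25.2 kJ/min.
Profitability of abalone: 266/6.19 = 42.97 kJ/min.
Since 42.97 > R, including abalone increases the long-run rate.

Yes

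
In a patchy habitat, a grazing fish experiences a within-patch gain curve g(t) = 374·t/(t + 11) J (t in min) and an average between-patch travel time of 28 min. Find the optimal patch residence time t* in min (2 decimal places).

By the marginal value theorem, leave when the instantaneous gain rate g'(t) equals the habitat-wide average g(t)/(T + t).
g'(t) = 374·11/(t + 11)². Setting 374·11/(t+11)² = 374t/[(t+11)(28+t)] gives 11(28+t) = t(t+11), so t² = 11×28 = 308.
t* = √308 = 17.55 min.

17.55 min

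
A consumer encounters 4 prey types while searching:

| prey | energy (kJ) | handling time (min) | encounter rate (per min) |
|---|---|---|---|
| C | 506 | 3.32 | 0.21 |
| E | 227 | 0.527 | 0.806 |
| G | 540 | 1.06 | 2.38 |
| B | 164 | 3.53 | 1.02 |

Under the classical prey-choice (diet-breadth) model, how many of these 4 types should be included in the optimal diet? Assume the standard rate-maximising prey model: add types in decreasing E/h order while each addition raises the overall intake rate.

2

Profitabilities (E/h, kJ/min): G 509, E 431, C 152, B 46.5. Add prey in this order while the next type's profitability exceeds the intake rate on those already taken.
Rate on top 1: 364.8. E: 431 > 364.8 → include.
Rate on top 2: 371.9. C: 152 < 371.9 → exclude; stop.
Optimal diet: G, E — 2 of 4 types.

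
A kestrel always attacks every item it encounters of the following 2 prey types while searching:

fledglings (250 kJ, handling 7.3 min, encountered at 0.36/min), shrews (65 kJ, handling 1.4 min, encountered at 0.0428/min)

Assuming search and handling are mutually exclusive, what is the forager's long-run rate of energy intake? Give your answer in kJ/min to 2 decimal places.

R = Σλ_iE_i / (1 + Σλ_ih_i)
Numerator: 0.36×250 + 0.0428×65 = 92.78
Denominator: 1 + 0.36×7.3 + 0.0428×1.4 = 3.688
R = 92.78/3.688 = 25.16 kJ/min

25.16 kJ/min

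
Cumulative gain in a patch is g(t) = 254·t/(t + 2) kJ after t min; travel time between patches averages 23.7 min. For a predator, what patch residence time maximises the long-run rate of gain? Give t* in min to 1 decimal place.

Maximise g(t)/(T+t): set derivative to zero → g'(t)(T+t) = g(t).
g'(t) = 254·2/(t + 2)². Setting 254·2/(t+2)² = 254t/[(t+2)(23.7+t)] gives 2(23.7+t) = t(t+2), so t² = 2×23.7 = 47.4.
t* = √47.4 = 6.885 min.

6.9 min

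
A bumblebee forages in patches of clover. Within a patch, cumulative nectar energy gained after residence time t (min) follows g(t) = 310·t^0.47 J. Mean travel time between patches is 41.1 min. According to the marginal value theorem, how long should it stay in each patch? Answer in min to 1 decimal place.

By the marginal value theorem, leave when the instantaneous gain rate g'(t) equals the habitat-wide average g(t)/(T + t).
g'(t) = 0.47·310·t^-0.53. Setting 0.47·310·t^-0.53 = 310·t^0.47/(41.1+t) gives 0.47(41.1+t) = t, so 0.53·t = 0.47×41.1.
t* = 0.47×41.1/0.53 = 36.45 min.

36.4 min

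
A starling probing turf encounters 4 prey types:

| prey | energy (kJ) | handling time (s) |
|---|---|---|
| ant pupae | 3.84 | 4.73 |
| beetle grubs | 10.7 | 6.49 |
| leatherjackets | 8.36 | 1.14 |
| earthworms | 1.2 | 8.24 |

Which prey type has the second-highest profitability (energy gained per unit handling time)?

Profitability E/h (kJ/s): ant pupae = 3.84/4.73 = 0.812, beetle grubs = 10.7/6.49 = 1.65, leatherjackets = 8.36/1.14 = 7.33, earthworms = 1.2/8.24 = 0.146.
Ranked: leatherjackets > beetle grubs > ant pupae > earthworms.

beetle grubs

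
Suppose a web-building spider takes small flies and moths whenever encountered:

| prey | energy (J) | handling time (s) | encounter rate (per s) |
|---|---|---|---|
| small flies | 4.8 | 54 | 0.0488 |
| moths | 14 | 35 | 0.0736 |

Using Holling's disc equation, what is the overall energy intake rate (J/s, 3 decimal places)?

Energy encountered per unit search time: 0.0488×4.8 + 0.0736×14 = 1.265 J/s.
Handling time per unit search time: 0.0488×54 + 0.0736×35 = 5.211.
Rate = 1.265/(1 + 5.211) = 0.2036 J/s.

0.204 J/s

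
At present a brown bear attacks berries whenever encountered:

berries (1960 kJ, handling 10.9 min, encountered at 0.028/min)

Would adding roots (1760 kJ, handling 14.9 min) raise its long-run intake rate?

Yes

On berries alone, R = ΣλE/(1+Σλh) = 54.88/1.305 = 42.05 kJ/min.
roots: E/h = 1760/14.9 = 118.1 kJ/min.
Since 118.1 > R, including roots increases the long-run rate.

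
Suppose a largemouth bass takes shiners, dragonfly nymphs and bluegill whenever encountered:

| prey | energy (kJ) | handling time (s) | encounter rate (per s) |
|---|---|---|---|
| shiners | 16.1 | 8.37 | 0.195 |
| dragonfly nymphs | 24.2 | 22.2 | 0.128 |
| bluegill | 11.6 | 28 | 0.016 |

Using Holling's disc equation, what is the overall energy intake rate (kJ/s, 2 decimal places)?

R = Σλ_iE_i / (1 + Σλ_ih_i)
Numerator: 0.195×16.1 + 0.128×24.2 + 0.016×11.6 = 6.423
Denominator: 1 + 0.195×8.37 + 0.128×22.2 + 0.016×28 = 5.922
R = 6.423/5.922 = 1.085 kJ/s

1.08 kJ/s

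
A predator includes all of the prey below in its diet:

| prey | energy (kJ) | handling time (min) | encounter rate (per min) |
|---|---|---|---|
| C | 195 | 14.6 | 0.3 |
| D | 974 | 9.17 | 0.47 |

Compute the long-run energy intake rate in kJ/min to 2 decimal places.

R = (0.3×195 + 0.47×974) / (1 + 0.3×14.6 + 0.47×9.17) = 516.3/9.69 = 53.28 kJ/min.

53.28 kJ/min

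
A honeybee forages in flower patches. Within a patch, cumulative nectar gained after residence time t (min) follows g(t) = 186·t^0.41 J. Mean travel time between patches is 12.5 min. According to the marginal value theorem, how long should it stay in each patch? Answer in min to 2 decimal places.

Optimal t* satisfies g'(t*) = g(t*)/(T + t*).
g'(t) = 0.41·186·t^-0.59. Setting 0.41·186·t^-0.59 = 186·t^0.41/(12.5+t) gives 0.41(12.5+t) = t, so 0.59·t = 0.41×12.5.
t* = 0.41×12.5/0.59 = 8.686 min.

8.69 min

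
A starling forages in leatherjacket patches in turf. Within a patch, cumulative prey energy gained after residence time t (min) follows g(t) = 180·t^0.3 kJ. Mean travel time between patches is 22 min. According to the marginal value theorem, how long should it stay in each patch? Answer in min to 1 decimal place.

9.4 min

Optimal t* satisfies g'(t*) = g(t*)/(T + t*).
g'(t) = 0.3·180·t^-0.7. Setting 0.3·180·t^-0.7 = 180·t^0.3/(22+t) gives 0.3(22+t) = t, so 0.70·t = 0.3×22.
t* = 0.3×22/0.70 = 9.429 min.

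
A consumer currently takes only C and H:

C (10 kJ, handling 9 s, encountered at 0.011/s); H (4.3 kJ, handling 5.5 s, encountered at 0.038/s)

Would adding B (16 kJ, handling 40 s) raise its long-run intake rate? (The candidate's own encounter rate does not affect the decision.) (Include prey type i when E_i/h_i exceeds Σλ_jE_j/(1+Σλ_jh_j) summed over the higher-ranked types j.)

Yes

On C and H alone, R = ΣλE/(1+Σλh) = 0.2734/1.308 = 0.209 kJ/s.
B: E/h = 16/40 = 0.4 kJ/s.
Since 0.4 > R, including B increases the long-run rate.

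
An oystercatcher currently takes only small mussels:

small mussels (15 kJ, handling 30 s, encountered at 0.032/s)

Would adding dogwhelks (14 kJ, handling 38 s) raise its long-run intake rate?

Current rate: (0.032×15)/(1 + 0.032×30) = 0.2449 kJ/s.
dogwhelks: E/h = 14/38 = 0.3684 kJ/s.
0.3684 > 0.2449, so adding dogwhelks raises the average — include it.

Yes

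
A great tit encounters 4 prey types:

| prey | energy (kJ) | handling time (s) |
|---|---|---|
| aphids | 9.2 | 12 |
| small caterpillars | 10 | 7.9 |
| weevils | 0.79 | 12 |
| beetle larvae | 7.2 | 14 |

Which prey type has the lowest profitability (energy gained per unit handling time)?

weevils

In descending order of E/h:
small caterpillars: 10/7.9 = 1.27 kJ/s
aphids: 9.2/12 = 0.767 kJ/s
beetle larvae: 7.2/14 = 0.514 kJ/s
weevils: 0.79/12 = 0.0658 kJ/s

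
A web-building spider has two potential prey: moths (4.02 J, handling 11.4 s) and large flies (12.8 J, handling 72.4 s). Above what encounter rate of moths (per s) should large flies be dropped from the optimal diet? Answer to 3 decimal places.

Drop large flies once their profitability E₂/h₂ falls below the rate achievable on moths alone: E₂/h₂ = λE₁/(1 + λh₁).
Solve for λ: λE₁h₂ = E₂(1 + λh₁) → λ(E₁h₂ − E₂h₁) = E₂ → λ = E₂/(E₁h₂ − E₂h₁).
λ = 12.8/(4.02×72.4 − 12.8×11.4) = 12.8/145.1 = 0.0882 per s.

0.088 per s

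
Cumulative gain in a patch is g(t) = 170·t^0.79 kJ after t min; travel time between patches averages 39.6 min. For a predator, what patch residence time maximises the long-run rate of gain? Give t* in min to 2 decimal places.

148.97 min

Optimal t* satisfies g'(t*) = g(t*)/(T + t*).
g'(t) = 0.79·170·t^-0.21. Setting 0.79·170·t^-0.21 = 170·t^0.79/(39.6+t) gives 0.79(39.6+t) = t, so 0.21·t = 0.79×39.6.
t* = 0.79×39.6/0.21 = 149 min.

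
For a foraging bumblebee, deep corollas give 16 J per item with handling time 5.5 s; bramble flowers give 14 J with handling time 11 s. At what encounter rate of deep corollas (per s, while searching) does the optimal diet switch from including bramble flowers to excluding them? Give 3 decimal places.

0.141 per s

At the threshold, the rate on deep corollas alone equals the profitability of bramble flowers: λ·16/(1 + λ·5.5) = 14/11 = 1.273.
Rearranging, λ(16 − 1.273×5.5) = 1.273, so λ = 1.273/9 = 0.1414 per s.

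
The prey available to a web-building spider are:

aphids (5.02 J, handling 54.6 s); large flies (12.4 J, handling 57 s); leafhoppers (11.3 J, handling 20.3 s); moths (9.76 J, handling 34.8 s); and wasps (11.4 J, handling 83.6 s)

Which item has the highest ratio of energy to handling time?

leafhoppers

Profitability E/h (J/s): aphids = 5.02/54.6 = 0.0919, large flies = 12.4/57 = 0.218, leafhoppers = 11.3/20.3 = 0.557, moths = 9.76/34.8 = 0.28, wasps = 11.4/83.6 = 0.136.
Ranked: leafhoppers > moths > large flies > wasps > aphids.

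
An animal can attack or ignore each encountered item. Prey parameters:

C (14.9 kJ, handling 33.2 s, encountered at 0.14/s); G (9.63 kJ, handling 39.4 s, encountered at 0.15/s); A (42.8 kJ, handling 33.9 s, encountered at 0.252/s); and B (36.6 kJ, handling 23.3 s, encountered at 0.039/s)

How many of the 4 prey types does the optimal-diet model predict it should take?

2

Rank by E/h (kJ/s): B 1.57, A 1.26, C 0.449, G 0.244. Include each in turn until the next type's E/h falls below the running intake rate.
Rate on top 1: 0.7478. A: 1.26 > 0.7478 → include.
Rate on top 2: 1.169. C: 0.449 < 1.169 → exclude; stop.
Optimal diet: B, A — 2 of 4 types.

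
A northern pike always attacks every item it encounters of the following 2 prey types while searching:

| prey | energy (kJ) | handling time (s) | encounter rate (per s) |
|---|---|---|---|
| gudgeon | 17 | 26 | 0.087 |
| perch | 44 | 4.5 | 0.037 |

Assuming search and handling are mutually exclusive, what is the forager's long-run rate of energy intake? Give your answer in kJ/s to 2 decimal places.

0.91 kJ/s

R = (0.087×17 + 0.037×44) / (1 + 0.087×26 + 0.037×4.5) = 3.107/3.429 = 0.9062 kJ/s.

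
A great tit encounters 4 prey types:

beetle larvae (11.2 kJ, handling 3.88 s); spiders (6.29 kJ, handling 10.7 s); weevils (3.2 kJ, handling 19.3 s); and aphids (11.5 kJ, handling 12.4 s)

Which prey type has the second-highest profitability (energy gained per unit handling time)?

Profitability E/h (kJ/s): beetle larvae = 11.2/3.88 = 2.89, spiders = 6.29/10.7 = 0.588, weevils = 3.2/19.3 = 0.166, aphids = 11.5/12.4 = 0.927.
Ranked: beetle larvae > aphids > spiders > weevils.

aphids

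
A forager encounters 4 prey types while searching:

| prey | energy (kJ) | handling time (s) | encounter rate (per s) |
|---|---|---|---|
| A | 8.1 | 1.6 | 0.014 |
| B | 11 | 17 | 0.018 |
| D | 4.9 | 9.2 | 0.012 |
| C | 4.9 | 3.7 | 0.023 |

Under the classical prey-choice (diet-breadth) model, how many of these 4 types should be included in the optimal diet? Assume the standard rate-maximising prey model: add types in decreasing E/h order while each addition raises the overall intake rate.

Rank by E/h (kJ/s): A 5.06, C 1.32, B 0.647, D 0.533. Include each in turn until the next type's E/h falls below the running intake rate.
Rate on top 1: 0.1109. C: 1.32 > 0.1109 → include.
Rate on top 2: 0.2042. B: 0.647 > 0.2042 → include.
Rate on top 3: 0.3. D: 0.533 > 0.3 → include.
Optimal diet: A, C, B, D — 4 of 4 types.

4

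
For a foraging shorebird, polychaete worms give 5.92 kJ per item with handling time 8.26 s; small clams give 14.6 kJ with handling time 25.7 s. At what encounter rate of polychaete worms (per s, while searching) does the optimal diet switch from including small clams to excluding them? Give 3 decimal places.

At the threshold, the rate on polychaete worms alone equals the profitability of small clams: λ·5.92/(1 + λ·8.26) = 14.6/25.7 = 0.5681.
Rearranging, λ(5.92 − 0.5681×8.26) = 0.5681, so λ = 0.5681/1.228 = 0.4628 per s.

0.463 per s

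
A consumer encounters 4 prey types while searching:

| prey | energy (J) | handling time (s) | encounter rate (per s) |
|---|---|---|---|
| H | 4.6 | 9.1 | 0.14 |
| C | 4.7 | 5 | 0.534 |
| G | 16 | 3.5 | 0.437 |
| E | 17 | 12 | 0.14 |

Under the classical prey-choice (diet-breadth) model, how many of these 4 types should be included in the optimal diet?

1

Profitabilities (E/h, J/s): G 4.57, E 1.42, C 0.94, H 0.505. Add prey in this order while the next type's profitability exceeds the intake rate on those already taken.
Rate on top 1: 2.764. E: 1.42 < 2.764 → exclude; stop.
Optimal diet: G — 1 of 4 types.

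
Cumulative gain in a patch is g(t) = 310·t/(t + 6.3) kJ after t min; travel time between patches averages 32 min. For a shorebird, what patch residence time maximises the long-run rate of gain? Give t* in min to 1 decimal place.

14.2 min

By the marginal value theorem, leave when the instantaneous gain rate g'(t) equals the habitat-wide average g(t)/(T + t).
g'(t) = 310·6.3/(t + 6.3)². Setting 310·6.3/(t+6.3)² = 310t/[(t+6.3)(32+t)] gives 6.3(32+t) = t(t+6.3), so t² = 6.3×32 = 201.6.
t* = √201.6 = 14.2 min.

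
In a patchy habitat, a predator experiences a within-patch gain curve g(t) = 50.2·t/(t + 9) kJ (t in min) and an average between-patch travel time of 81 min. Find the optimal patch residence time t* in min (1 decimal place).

27.0 min

By the marginal value theorem, leave when the instantaneous gain rate g'(t) equals the habitat-wide average g(t)/(T + t).
g'(t) = 50.2·9/(t + 9)². Setting 50.2·9/(t+9)² = 50.2t/[(t+9)(81+t)] gives 9(81+t) = t(t+9), so t² = 9×81 = 729.
t* = √729 = 27 min.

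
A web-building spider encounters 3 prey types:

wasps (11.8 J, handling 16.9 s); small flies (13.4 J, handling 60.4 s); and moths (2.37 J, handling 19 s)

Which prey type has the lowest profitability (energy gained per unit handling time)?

moths

In descending order of E/h:
wasps: 11.8/16.9 = 0.698 J/s
small flies: 13.4/60.4 = 0.222 J/s
moths: 2.37/19 = 0.125 J/s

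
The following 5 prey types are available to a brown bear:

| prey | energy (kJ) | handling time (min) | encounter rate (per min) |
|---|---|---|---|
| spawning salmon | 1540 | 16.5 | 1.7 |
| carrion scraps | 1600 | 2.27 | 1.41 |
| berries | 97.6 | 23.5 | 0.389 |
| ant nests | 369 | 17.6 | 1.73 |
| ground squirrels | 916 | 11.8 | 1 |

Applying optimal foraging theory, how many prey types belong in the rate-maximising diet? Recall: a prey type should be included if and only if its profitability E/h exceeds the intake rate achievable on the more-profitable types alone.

1

E/h in descending order: carrion scraps 705, spawning salmon 93.3, ground squirrels 77.6, ant nests 21, berries 4.15 kJ/min. The optimal diet is the largest prefix of this list for which every included type satisfies E_i/h_i > R on the types above it.
Rate on top 1: 537.1. spawning salmon: 93.3 < 537.1 → exclude; stop.
Optimal diet: carrion scraps — 1 of 5 types.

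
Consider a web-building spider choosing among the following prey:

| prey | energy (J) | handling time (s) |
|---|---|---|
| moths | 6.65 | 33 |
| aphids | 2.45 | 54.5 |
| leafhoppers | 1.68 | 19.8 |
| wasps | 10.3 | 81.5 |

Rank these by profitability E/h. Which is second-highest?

wasps

Profitability E/h (J/s): moths = 6.65/33 = 0.202, aphids = 2.45/54.5 = 0.045, leafhoppers = 1.68/19.8 = 0.0848, wasps = 10.3/81.5 = 0.126.
Ranked: moths > wasps > leafhoppers > aphids.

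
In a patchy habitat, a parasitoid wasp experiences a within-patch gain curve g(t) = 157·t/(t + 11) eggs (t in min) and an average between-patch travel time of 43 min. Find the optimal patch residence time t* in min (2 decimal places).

21.75 min

Optimal t* satisfies g'(t*) = g(t*)/(T + t*).
g'(t) = 157·11/(t + 11)². Setting 157·11/(t+11)² = 157t/[(t+11)(43+t)] gives 11(43+t) = t(t+11), so t² = 11×43 = 473.
t* = √473 = 21.75 min.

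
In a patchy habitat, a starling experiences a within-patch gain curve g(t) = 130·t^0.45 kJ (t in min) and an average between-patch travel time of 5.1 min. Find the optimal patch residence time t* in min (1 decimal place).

4.2 min

Maximise g(t)/(T+t): set derivative to zero → g'(t)(T+t) = g(t).
g'(t) = 0.45·130·t^-0.55. Setting 0.45·130·t^-0.55 = 130·t^0.45/(5.1+t) gives 0.45(5.1+t) = t, so 0.55·t = 0.45×5.1.
t* = 0.45×5.1/0.55 = 4.173 min.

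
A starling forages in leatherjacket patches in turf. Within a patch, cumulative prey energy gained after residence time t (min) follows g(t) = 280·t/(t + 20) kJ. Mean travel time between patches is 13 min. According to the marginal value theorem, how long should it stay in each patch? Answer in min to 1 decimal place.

Optimal t* satisfies g'(t*) = g(t*)/(T + t*).
g'(t) = 280·20/(t + 20)². Setting 280·20/(t+20)² = 280t/[(t+20)(13+t)] gives 20(13+t) = t(t+20), so t² = 20×13 = 260.
t* = √260 = 16.12 min.

16.1 min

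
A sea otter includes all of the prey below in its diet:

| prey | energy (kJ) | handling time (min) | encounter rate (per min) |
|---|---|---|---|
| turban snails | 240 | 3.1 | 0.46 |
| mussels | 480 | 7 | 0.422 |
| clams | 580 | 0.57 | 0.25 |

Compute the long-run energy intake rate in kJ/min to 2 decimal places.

82.93 kJ/min

R = (0.46×240 + 0.422×480 + 0.25×580) / (1 + 0.46×3.1 + 0.422×7 + 0.25×0.57) = 458/5.522 = 82.93 kJ/min.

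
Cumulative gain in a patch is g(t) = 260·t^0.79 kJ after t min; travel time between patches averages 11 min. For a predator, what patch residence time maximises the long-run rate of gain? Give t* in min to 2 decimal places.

41.38 min

Maximise g(t)/(T+t): set derivative to zero → g'(t)(T+t) = g(t).
g'(t) = 0.79·260·t^-0.21. Setting 0.79·260·t^-0.21 = 260·t^0.79/(11+t) gives 0.79(11+t) = t, so 0.21·t = 0.79×11.
t* = 0.79×11/0.21 = 41.38 min.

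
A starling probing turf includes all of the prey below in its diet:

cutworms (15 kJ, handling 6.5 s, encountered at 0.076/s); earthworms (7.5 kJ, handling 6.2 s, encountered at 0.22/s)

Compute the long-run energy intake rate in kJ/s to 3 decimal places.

0.976 kJ/s

Energy encountered per unit search time: 0.076×15 + 0.22×7.5 = 2.79 kJ/s.
Handling time per unit search time: 0.076×6.5 + 0.22×6.2 = 1.858.
Rate = 2.79/(1 + 1.858) = 0.9762 kJ/s.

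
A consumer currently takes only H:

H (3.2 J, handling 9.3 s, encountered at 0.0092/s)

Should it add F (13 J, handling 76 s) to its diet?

Yes

Intake rate on the current diet: R = (0.0092×3.2) / (1 + 0.0092×9.3) = 0.02944/1.086 = 0.02712 J/s.
Profitability of F: 13/76 = 0.1711 J/s.
Since 0.1711 > R, including F increases the long-run rate.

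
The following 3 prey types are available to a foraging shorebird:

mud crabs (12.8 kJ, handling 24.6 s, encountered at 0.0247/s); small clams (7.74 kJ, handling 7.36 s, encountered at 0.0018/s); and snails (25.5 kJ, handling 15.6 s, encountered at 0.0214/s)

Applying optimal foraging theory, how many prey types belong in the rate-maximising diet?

Profitabilities (E/h, kJ/s): snails 1.63, small clams 1.05, mud crabs 0.52. Add prey in this order while the next type's profitability exceeds the intake rate on those already taken.
Rate on top 1: 0.4091. small clams: 1.05 > 0.4091 → include.
Rate on top 2: 0.4154. mud crabs: 0.52 > 0.4154 → include.
Optimal diet: snails, small clams, mud crabs — 3 of 3 types.

3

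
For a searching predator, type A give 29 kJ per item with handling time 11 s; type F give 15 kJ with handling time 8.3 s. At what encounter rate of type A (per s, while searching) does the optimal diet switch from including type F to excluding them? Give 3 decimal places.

At the threshold, the rate on type A alone equals the profitability of type F: λ·29/(1 + λ·11) = 15/8.3 = 1.807.
Rearranging, λ(29 − 1.807×11) = 1.807, so λ = 1.807/9.12 = 0.1982 per s.

0.198 per s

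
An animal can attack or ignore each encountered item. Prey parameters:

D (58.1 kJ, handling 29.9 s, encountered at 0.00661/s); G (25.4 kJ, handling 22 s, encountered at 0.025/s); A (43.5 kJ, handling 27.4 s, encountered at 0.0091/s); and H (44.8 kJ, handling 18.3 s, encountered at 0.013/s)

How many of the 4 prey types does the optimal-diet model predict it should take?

Rank by E/h (kJ/s): H 2.45, D 1.94, A 1.59, G 1.15. Include each in turn until the next type's E/h falls below the running intake rate.
Rate on top 1: 0.4705. D: 1.94 > 0.4705 → include.
Rate on top 2: 0.6732. A: 1.59 > 0.6732 → include.
Rate on top 3: 0.8085. G: 1.15 > 0.8085 → include.
Optimal diet: H, D, A, G — 4 of 4 types.

4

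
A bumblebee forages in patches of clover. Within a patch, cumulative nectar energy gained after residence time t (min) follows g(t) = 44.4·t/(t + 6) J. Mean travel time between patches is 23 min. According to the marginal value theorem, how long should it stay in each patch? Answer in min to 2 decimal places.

11.75 min

Maximise g(t)/(T+t): set derivative to zero → g'(t)(T+t) = g(t).
g'(t) = 44.4·6/(t + 6)². Setting 44.4·6/(t+6)² = 44.4t/[(t+6)(23+t)] gives 6(23+t) = t(t+6), so t² = 6×23 = 138.
t* = √138 = 11.75 min.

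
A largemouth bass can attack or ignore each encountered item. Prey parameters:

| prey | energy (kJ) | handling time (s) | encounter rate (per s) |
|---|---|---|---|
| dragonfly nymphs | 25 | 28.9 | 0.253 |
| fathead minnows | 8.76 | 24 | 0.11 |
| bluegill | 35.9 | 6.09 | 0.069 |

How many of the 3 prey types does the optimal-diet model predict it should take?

1

E/h in descending order: bluegill 5.89, dragonfly nymphs 0.865, fathead minnows 0.365 kJ/s. The optimal diet is the largest prefix of this list for which every included type satisfies E_i/h_i > R on the types above it.
Rate on top 1: 1.744. dragonfly nymphs: 0.865 < 1.744 → exclude; stop.
Optimal diet: bluegill — 1 of 3 types.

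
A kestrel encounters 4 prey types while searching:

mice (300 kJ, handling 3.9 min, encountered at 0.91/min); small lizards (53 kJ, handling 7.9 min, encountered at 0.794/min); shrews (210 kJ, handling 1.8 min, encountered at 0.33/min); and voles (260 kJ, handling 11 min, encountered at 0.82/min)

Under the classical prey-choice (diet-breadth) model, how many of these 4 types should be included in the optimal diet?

Rank by E/h (kJ/min): shrews 117, mice 76.9, voles 23.6, small lizards 6.71. Include each in turn until the next type's E/h falls below the running intake rate.
Rate on top 1: 43.48. mice: 76.9 > 43.48 → include.
Rate on top 2: 66.56. voles: 23.6 < 66.56 → exclude; stop.
Optimal diet: shrews, mice — 2 of 4 types.

2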